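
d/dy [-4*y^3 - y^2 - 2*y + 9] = -12*y^2 - 2*y - 2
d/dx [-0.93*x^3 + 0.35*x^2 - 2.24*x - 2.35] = -2.79*x^2 + 0.7*x - 2.24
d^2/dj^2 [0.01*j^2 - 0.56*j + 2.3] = 0.0200000000000000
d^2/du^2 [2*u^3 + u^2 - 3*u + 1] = 12*u + 2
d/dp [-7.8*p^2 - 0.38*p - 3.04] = -15.6*p - 0.38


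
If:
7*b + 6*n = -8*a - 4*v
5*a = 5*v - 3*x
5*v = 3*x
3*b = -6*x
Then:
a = 0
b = -2*x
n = 29*x/15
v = 3*x/5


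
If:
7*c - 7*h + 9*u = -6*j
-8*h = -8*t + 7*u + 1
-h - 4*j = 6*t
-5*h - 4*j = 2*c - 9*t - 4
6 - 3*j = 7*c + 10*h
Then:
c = 14229/24607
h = 3360/24607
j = 4813/24607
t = -11306/73821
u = -34987/73821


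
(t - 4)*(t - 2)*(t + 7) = t^3 + t^2 - 34*t + 56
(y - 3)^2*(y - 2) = y^3 - 8*y^2 + 21*y - 18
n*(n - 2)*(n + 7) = n^3 + 5*n^2 - 14*n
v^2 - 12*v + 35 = (v - 7)*(v - 5)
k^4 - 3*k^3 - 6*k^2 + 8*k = k*(k - 4)*(k - 1)*(k + 2)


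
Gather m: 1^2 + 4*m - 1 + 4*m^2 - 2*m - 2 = 4*m^2 + 2*m - 2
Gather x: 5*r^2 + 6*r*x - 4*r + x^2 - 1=5*r^2 + 6*r*x - 4*r + x^2 - 1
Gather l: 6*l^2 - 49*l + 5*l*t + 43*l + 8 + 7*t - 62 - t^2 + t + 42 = 6*l^2 + l*(5*t - 6) - t^2 + 8*t - 12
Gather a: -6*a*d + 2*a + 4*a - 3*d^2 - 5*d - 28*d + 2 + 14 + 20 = a*(6 - 6*d) - 3*d^2 - 33*d + 36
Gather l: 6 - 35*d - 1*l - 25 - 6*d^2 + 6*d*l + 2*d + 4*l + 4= -6*d^2 - 33*d + l*(6*d + 3) - 15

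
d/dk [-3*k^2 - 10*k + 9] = -6*k - 10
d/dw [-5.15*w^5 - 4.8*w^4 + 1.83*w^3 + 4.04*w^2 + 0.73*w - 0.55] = -25.75*w^4 - 19.2*w^3 + 5.49*w^2 + 8.08*w + 0.73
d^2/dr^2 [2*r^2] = 4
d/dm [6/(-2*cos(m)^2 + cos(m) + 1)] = 6*(1 - 4*cos(m))*sin(m)/(cos(m) - cos(2*m))^2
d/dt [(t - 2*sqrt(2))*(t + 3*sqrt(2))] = 2*t + sqrt(2)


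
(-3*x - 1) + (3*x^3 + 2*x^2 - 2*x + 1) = 3*x^3 + 2*x^2 - 5*x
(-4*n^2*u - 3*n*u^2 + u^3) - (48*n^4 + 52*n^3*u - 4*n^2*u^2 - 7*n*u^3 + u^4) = -48*n^4 - 52*n^3*u + 4*n^2*u^2 - 4*n^2*u + 7*n*u^3 - 3*n*u^2 - u^4 + u^3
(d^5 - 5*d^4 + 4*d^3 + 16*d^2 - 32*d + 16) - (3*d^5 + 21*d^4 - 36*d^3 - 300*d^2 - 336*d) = -2*d^5 - 26*d^4 + 40*d^3 + 316*d^2 + 304*d + 16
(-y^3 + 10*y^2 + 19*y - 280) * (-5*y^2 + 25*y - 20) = 5*y^5 - 75*y^4 + 175*y^3 + 1675*y^2 - 7380*y + 5600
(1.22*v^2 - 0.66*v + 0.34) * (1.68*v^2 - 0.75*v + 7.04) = 2.0496*v^4 - 2.0238*v^3 + 9.655*v^2 - 4.9014*v + 2.3936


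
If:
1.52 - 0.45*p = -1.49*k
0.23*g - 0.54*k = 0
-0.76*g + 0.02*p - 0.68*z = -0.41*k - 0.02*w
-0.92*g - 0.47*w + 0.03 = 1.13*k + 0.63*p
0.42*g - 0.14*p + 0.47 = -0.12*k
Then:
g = 0.01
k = 0.00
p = 3.39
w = -4.52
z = -0.04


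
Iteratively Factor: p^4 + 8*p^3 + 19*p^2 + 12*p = (p)*(p^3 + 8*p^2 + 19*p + 12) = p*(p + 4)*(p^2 + 4*p + 3) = p*(p + 1)*(p + 4)*(p + 3)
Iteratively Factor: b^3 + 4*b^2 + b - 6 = (b + 2)*(b^2 + 2*b - 3) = (b + 2)*(b + 3)*(b - 1)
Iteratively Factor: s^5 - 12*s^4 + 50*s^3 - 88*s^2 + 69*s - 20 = (s - 1)*(s^4 - 11*s^3 + 39*s^2 - 49*s + 20) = (s - 5)*(s - 1)*(s^3 - 6*s^2 + 9*s - 4) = (s - 5)*(s - 1)^2*(s^2 - 5*s + 4) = (s - 5)*(s - 4)*(s - 1)^2*(s - 1)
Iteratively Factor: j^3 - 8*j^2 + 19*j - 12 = (j - 4)*(j^2 - 4*j + 3) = (j - 4)*(j - 3)*(j - 1)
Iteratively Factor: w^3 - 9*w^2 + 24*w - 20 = (w - 2)*(w^2 - 7*w + 10) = (w - 5)*(w - 2)*(w - 2)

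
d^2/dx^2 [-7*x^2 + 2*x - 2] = -14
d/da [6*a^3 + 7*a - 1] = 18*a^2 + 7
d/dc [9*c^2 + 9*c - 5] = 18*c + 9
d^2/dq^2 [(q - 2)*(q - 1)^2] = 6*q - 8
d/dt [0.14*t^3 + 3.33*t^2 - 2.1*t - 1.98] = 0.42*t^2 + 6.66*t - 2.1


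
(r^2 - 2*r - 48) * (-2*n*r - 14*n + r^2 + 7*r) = -2*n*r^3 - 10*n*r^2 + 124*n*r + 672*n + r^4 + 5*r^3 - 62*r^2 - 336*r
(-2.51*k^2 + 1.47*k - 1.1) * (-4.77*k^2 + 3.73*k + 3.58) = 11.9727*k^4 - 16.3742*k^3 + 1.7443*k^2 + 1.1596*k - 3.938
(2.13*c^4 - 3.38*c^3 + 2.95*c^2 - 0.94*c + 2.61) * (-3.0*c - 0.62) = -6.39*c^5 + 8.8194*c^4 - 6.7544*c^3 + 0.991*c^2 - 7.2472*c - 1.6182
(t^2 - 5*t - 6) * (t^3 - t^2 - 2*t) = t^5 - 6*t^4 - 3*t^3 + 16*t^2 + 12*t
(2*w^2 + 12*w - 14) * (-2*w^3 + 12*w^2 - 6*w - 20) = -4*w^5 + 160*w^3 - 280*w^2 - 156*w + 280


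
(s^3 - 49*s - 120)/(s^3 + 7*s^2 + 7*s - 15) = (s - 8)/(s - 1)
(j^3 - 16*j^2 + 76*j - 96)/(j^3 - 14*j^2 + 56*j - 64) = (j - 6)/(j - 4)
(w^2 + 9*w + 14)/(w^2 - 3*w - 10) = (w + 7)/(w - 5)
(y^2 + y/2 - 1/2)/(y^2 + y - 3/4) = 2*(y + 1)/(2*y + 3)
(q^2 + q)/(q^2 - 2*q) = (q + 1)/(q - 2)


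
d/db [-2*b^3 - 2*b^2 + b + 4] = -6*b^2 - 4*b + 1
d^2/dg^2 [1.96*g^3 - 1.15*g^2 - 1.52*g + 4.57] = 11.76*g - 2.3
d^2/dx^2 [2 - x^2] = -2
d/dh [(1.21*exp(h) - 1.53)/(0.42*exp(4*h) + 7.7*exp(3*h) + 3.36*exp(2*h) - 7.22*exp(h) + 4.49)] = (-1.5246*exp(4*h) - 16.0636*exp(3*h) + 31.2774*exp(2*h) + 10.2816*exp(h) - 5.6137)*exp(h)/(0.1764*exp(8*h) + 6.468*exp(7*h) + 62.1124*exp(6*h) + 45.6792*exp(5*h) - 96.1268*exp(4*h) + 20.6276*exp(3*h) + 82.3012*exp(2*h) - 64.8356*exp(h) + 20.1601)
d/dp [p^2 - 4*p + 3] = 2*p - 4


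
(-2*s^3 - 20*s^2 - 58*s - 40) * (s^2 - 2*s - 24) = -2*s^5 - 16*s^4 + 30*s^3 + 556*s^2 + 1472*s + 960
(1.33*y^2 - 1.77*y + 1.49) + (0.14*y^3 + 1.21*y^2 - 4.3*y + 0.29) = 0.14*y^3 + 2.54*y^2 - 6.07*y + 1.78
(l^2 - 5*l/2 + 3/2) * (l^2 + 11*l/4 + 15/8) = l^4 + l^3/4 - 7*l^2/2 - 9*l/16 + 45/16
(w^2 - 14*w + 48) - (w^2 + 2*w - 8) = 56 - 16*w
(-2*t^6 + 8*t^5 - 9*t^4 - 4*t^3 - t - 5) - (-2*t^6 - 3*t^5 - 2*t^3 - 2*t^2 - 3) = 11*t^5 - 9*t^4 - 2*t^3 + 2*t^2 - t - 2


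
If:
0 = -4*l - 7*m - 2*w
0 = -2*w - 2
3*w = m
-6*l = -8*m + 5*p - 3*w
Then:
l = 23/4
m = -3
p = -123/10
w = -1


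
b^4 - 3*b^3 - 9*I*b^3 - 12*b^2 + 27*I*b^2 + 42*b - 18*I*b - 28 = (b - 2)*(b - 1)*(b - 7*I)*(b - 2*I)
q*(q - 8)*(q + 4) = q^3 - 4*q^2 - 32*q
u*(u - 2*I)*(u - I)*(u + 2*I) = u^4 - I*u^3 + 4*u^2 - 4*I*u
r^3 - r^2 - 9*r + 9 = (r - 3)*(r - 1)*(r + 3)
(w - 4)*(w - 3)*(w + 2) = w^3 - 5*w^2 - 2*w + 24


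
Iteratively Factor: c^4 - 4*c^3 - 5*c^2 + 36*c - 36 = (c - 2)*(c^3 - 2*c^2 - 9*c + 18) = (c - 2)^2*(c^2 - 9) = (c - 3)*(c - 2)^2*(c + 3)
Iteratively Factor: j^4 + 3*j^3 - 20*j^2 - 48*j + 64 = (j + 4)*(j^3 - j^2 - 16*j + 16) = (j - 1)*(j + 4)*(j^2 - 16) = (j - 4)*(j - 1)*(j + 4)*(j + 4)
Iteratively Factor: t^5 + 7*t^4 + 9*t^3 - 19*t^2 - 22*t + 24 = (t - 1)*(t^4 + 8*t^3 + 17*t^2 - 2*t - 24) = (t - 1)*(t + 3)*(t^3 + 5*t^2 + 2*t - 8) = (t - 1)*(t + 3)*(t + 4)*(t^2 + t - 2) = (t - 1)^2*(t + 3)*(t + 4)*(t + 2)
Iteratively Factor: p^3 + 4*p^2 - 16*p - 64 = (p + 4)*(p^2 - 16) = (p - 4)*(p + 4)*(p + 4)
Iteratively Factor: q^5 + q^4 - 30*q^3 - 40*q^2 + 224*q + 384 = (q + 2)*(q^4 - q^3 - 28*q^2 + 16*q + 192) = (q - 4)*(q + 2)*(q^3 + 3*q^2 - 16*q - 48) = (q - 4)^2*(q + 2)*(q^2 + 7*q + 12) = (q - 4)^2*(q + 2)*(q + 4)*(q + 3)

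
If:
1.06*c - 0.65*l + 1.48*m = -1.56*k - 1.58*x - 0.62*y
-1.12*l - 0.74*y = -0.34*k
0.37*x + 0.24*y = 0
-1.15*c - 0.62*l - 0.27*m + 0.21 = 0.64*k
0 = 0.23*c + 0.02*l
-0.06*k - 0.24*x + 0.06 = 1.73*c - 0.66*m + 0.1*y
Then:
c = -0.02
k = 0.15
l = 0.28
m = -0.11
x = 0.23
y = -0.36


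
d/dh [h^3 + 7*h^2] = h*(3*h + 14)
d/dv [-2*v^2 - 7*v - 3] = -4*v - 7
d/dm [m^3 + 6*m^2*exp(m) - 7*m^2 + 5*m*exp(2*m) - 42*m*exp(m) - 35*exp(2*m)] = 6*m^2*exp(m) + 3*m^2 + 10*m*exp(2*m) - 30*m*exp(m) - 14*m - 65*exp(2*m) - 42*exp(m)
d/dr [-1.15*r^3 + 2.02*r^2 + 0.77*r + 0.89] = -3.45*r^2 + 4.04*r + 0.77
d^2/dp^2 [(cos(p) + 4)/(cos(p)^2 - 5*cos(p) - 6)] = (9*sin(p)^4*cos(p) + 21*sin(p)^4 - 184*sin(p)^2 - 20*cos(p) - 9*cos(3*p)/2 - cos(5*p)/2 - 25)/(sin(p)^2 + 5*cos(p) + 5)^3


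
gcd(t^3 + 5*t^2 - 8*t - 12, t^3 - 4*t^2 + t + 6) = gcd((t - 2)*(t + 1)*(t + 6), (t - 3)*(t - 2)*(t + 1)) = t^2 - t - 2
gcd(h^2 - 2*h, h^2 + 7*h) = h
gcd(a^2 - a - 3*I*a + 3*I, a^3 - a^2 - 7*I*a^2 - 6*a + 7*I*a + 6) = a - 1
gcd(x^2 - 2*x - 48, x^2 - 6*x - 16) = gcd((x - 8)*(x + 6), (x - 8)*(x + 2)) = x - 8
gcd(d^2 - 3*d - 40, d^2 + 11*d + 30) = d + 5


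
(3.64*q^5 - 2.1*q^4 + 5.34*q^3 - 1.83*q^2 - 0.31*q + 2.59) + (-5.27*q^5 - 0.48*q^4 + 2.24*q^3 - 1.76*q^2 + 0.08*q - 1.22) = -1.63*q^5 - 2.58*q^4 + 7.58*q^3 - 3.59*q^2 - 0.23*q + 1.37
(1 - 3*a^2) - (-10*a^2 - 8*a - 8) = 7*a^2 + 8*a + 9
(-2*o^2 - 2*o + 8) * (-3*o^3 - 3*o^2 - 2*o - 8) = 6*o^5 + 12*o^4 - 14*o^3 - 4*o^2 - 64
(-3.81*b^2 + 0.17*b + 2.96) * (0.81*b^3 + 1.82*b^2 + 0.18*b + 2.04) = -3.0861*b^5 - 6.7965*b^4 + 2.0212*b^3 - 2.3546*b^2 + 0.8796*b + 6.0384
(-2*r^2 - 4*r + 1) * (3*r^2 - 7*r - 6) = -6*r^4 + 2*r^3 + 43*r^2 + 17*r - 6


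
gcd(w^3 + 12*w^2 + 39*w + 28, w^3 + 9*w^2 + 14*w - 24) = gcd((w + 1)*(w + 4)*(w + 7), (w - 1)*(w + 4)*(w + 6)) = w + 4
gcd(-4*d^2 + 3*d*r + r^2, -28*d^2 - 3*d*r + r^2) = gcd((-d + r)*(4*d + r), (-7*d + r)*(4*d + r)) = 4*d + r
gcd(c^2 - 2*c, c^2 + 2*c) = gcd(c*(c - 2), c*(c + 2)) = c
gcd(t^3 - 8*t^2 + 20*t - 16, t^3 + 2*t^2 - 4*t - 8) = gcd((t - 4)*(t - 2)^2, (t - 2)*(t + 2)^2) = t - 2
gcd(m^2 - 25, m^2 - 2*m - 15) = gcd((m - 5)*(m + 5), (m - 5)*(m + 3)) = m - 5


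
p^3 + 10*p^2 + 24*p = p*(p + 4)*(p + 6)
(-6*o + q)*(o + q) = -6*o^2 - 5*o*q + q^2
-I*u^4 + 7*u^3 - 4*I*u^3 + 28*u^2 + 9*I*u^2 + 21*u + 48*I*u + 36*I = (u + 3)*(u + 3*I)*(u + 4*I)*(-I*u - I)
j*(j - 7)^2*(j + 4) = j^4 - 10*j^3 - 7*j^2 + 196*j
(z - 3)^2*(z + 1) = z^3 - 5*z^2 + 3*z + 9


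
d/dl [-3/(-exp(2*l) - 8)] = -6*exp(2*l)/(exp(2*l) + 8)^2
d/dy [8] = 0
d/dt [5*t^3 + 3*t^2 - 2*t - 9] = 15*t^2 + 6*t - 2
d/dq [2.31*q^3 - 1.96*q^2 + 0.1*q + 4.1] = 6.93*q^2 - 3.92*q + 0.1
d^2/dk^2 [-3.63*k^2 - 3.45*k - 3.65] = -7.26000000000000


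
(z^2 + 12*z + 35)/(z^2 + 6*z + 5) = (z + 7)/(z + 1)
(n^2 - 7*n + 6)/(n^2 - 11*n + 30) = (n - 1)/(n - 5)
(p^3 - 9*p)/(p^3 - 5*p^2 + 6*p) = (p + 3)/(p - 2)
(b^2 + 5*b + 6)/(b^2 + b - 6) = (b + 2)/(b - 2)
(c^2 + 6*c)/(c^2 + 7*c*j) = (c + 6)/(c + 7*j)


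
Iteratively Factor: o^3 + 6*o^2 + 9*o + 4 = (o + 4)*(o^2 + 2*o + 1) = (o + 1)*(o + 4)*(o + 1)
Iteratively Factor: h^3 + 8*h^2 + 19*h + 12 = (h + 1)*(h^2 + 7*h + 12) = (h + 1)*(h + 3)*(h + 4)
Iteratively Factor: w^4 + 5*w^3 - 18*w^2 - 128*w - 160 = (w + 4)*(w^3 + w^2 - 22*w - 40) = (w + 2)*(w + 4)*(w^2 - w - 20) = (w - 5)*(w + 2)*(w + 4)*(w + 4)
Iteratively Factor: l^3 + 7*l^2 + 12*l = (l + 3)*(l^2 + 4*l) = (l + 3)*(l + 4)*(l)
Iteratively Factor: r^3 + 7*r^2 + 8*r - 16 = (r - 1)*(r^2 + 8*r + 16) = (r - 1)*(r + 4)*(r + 4)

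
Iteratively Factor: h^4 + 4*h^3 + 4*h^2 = (h)*(h^3 + 4*h^2 + 4*h) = h*(h + 2)*(h^2 + 2*h) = h^2*(h + 2)*(h + 2)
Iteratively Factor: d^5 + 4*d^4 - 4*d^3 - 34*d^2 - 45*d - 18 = (d + 2)*(d^4 + 2*d^3 - 8*d^2 - 18*d - 9) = (d + 1)*(d + 2)*(d^3 + d^2 - 9*d - 9) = (d - 3)*(d + 1)*(d + 2)*(d^2 + 4*d + 3) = (d - 3)*(d + 1)*(d + 2)*(d + 3)*(d + 1)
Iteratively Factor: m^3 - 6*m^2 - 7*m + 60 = (m - 5)*(m^2 - m - 12) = (m - 5)*(m - 4)*(m + 3)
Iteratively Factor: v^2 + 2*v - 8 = (v - 2)*(v + 4)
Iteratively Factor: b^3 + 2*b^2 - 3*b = (b + 3)*(b^2 - b) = b*(b + 3)*(b - 1)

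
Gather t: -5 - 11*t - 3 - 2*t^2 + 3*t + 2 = -2*t^2 - 8*t - 6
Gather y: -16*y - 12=-16*y - 12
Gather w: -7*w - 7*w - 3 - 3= -14*w - 6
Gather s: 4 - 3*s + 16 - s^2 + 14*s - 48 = -s^2 + 11*s - 28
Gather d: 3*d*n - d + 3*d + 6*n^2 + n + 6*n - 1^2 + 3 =d*(3*n + 2) + 6*n^2 + 7*n + 2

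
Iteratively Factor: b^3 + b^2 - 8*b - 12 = (b + 2)*(b^2 - b - 6) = (b + 2)^2*(b - 3)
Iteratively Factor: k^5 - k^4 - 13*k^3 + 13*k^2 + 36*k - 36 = (k + 2)*(k^4 - 3*k^3 - 7*k^2 + 27*k - 18) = (k + 2)*(k + 3)*(k^3 - 6*k^2 + 11*k - 6) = (k - 1)*(k + 2)*(k + 3)*(k^2 - 5*k + 6) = (k - 3)*(k - 1)*(k + 2)*(k + 3)*(k - 2)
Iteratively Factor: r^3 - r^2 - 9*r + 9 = (r - 1)*(r^2 - 9) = (r - 3)*(r - 1)*(r + 3)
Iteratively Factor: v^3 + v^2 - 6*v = (v + 3)*(v^2 - 2*v) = v*(v + 3)*(v - 2)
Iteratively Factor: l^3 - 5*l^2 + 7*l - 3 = (l - 1)*(l^2 - 4*l + 3) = (l - 3)*(l - 1)*(l - 1)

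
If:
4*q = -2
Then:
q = -1/2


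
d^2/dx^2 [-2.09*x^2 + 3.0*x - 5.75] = -4.18000000000000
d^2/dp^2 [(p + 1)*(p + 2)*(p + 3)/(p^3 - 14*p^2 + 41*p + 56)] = 20*(2*p^3 - 15*p^2 - 111*p + 835)/(p^6 - 45*p^5 + 843*p^4 - 8415*p^3 + 47208*p^2 - 141120*p + 175616)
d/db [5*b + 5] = 5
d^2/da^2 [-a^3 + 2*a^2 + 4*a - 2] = 4 - 6*a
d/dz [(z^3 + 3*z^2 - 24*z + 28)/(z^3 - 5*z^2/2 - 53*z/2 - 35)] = 2*(-11*z^4 - 10*z^3 - 657*z^2 - 140*z + 3164)/(4*z^6 - 20*z^5 - 187*z^4 + 250*z^3 + 3509*z^2 + 7420*z + 4900)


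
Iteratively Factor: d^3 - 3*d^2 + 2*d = (d - 1)*(d^2 - 2*d) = d*(d - 1)*(d - 2)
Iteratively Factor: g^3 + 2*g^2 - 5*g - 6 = (g + 1)*(g^2 + g - 6) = (g + 1)*(g + 3)*(g - 2)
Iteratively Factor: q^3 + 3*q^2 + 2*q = (q + 1)*(q^2 + 2*q) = q*(q + 1)*(q + 2)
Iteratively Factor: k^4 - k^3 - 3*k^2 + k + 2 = (k + 1)*(k^3 - 2*k^2 - k + 2) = (k - 1)*(k + 1)*(k^2 - k - 2) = (k - 2)*(k - 1)*(k + 1)*(k + 1)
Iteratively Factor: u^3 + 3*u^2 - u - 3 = (u + 3)*(u^2 - 1) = (u - 1)*(u + 3)*(u + 1)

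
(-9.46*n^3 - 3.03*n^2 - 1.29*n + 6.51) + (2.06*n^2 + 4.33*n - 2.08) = -9.46*n^3 - 0.97*n^2 + 3.04*n + 4.43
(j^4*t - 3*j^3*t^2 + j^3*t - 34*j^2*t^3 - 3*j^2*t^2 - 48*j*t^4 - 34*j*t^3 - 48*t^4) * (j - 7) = j^5*t - 3*j^4*t^2 - 6*j^4*t - 34*j^3*t^3 + 18*j^3*t^2 - 7*j^3*t - 48*j^2*t^4 + 204*j^2*t^3 + 21*j^2*t^2 + 288*j*t^4 + 238*j*t^3 + 336*t^4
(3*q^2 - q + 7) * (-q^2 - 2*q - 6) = -3*q^4 - 5*q^3 - 23*q^2 - 8*q - 42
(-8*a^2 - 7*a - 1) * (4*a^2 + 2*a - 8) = -32*a^4 - 44*a^3 + 46*a^2 + 54*a + 8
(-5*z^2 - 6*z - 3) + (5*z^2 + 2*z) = -4*z - 3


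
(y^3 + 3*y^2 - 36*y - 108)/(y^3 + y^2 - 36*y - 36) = (y + 3)/(y + 1)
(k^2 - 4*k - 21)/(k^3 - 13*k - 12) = (k - 7)/(k^2 - 3*k - 4)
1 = 1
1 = 1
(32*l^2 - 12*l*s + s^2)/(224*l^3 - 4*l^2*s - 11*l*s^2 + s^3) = (-4*l + s)/(-28*l^2 - 3*l*s + s^2)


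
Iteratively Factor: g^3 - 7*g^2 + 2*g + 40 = (g - 5)*(g^2 - 2*g - 8) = (g - 5)*(g + 2)*(g - 4)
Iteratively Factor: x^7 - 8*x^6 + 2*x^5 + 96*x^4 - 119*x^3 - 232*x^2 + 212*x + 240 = (x - 4)*(x^6 - 4*x^5 - 14*x^4 + 40*x^3 + 41*x^2 - 68*x - 60) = (x - 4)*(x - 2)*(x^5 - 2*x^4 - 18*x^3 + 4*x^2 + 49*x + 30) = (x - 4)*(x - 2)*(x + 1)*(x^4 - 3*x^3 - 15*x^2 + 19*x + 30) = (x - 4)*(x - 2)*(x + 1)^2*(x^3 - 4*x^2 - 11*x + 30) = (x - 5)*(x - 4)*(x - 2)*(x + 1)^2*(x^2 + x - 6) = (x - 5)*(x - 4)*(x - 2)*(x + 1)^2*(x + 3)*(x - 2)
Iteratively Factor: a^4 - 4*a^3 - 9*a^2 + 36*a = (a)*(a^3 - 4*a^2 - 9*a + 36) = a*(a - 3)*(a^2 - a - 12) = a*(a - 4)*(a - 3)*(a + 3)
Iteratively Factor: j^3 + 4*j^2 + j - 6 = (j + 2)*(j^2 + 2*j - 3) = (j - 1)*(j + 2)*(j + 3)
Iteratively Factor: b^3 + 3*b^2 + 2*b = (b + 2)*(b^2 + b) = (b + 1)*(b + 2)*(b)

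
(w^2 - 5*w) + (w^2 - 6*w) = 2*w^2 - 11*w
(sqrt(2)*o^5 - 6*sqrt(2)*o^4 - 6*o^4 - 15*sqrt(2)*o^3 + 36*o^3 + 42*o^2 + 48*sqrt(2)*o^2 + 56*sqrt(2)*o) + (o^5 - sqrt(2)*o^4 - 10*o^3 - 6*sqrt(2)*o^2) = o^5 + sqrt(2)*o^5 - 7*sqrt(2)*o^4 - 6*o^4 - 15*sqrt(2)*o^3 + 26*o^3 + 42*o^2 + 42*sqrt(2)*o^2 + 56*sqrt(2)*o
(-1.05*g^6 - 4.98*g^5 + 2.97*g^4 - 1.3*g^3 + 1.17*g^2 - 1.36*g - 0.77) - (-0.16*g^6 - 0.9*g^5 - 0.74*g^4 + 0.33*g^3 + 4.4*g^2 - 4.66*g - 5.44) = -0.89*g^6 - 4.08*g^5 + 3.71*g^4 - 1.63*g^3 - 3.23*g^2 + 3.3*g + 4.67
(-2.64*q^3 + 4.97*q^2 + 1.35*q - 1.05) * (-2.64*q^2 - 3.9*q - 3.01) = 6.9696*q^5 - 2.8248*q^4 - 15.0006*q^3 - 17.4527*q^2 + 0.0314999999999994*q + 3.1605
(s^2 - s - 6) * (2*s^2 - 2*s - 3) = 2*s^4 - 4*s^3 - 13*s^2 + 15*s + 18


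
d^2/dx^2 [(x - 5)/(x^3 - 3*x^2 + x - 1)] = 2*((x - 5)*(3*x^2 - 6*x + 1)^2 + (-3*x^2 + 6*x - 3*(x - 5)*(x - 1) - 1)*(x^3 - 3*x^2 + x - 1))/(x^3 - 3*x^2 + x - 1)^3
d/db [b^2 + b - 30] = 2*b + 1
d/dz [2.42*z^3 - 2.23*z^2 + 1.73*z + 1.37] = 7.26*z^2 - 4.46*z + 1.73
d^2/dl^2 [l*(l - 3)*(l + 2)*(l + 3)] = 12*l^2 + 12*l - 18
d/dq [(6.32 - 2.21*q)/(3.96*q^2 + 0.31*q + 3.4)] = (8.7516*q^2 - 50.0544*q - 9.4732)/(15.6816*q^4 + 2.4552*q^3 + 27.0241*q^2 + 2.108*q + 11.56)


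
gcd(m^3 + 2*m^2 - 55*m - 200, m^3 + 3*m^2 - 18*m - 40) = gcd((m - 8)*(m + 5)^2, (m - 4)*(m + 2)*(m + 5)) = m + 5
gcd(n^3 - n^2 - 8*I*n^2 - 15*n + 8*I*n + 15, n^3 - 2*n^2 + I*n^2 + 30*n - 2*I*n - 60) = n - 5*I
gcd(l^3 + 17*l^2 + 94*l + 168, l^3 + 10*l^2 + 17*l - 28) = l^2 + 11*l + 28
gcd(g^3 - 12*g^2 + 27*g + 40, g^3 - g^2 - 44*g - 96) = g - 8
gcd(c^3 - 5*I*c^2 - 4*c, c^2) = c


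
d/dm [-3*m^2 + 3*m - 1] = 3 - 6*m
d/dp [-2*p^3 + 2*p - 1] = 2 - 6*p^2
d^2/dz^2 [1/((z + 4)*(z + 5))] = 2*((z + 4)^2 + (z + 4)*(z + 5) + (z + 5)^2)/((z + 4)^3*(z + 5)^3)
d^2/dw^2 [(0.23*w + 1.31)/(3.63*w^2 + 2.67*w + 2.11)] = ((0.23*w + 1.31)*(7.26*w + 2.67)*(14.52*w + 5.34) - (5.0094*w + 10.7388)*(3.63*w^2 + 2.67*w + 2.11))/(3.63*w^2 + 2.67*w + 2.11)^3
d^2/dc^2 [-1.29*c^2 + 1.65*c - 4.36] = -2.58000000000000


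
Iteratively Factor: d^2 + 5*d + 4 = (d + 4)*(d + 1)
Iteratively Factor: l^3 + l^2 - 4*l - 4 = (l + 2)*(l^2 - l - 2) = (l + 1)*(l + 2)*(l - 2)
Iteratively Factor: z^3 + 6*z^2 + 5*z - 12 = (z + 3)*(z^2 + 3*z - 4) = (z - 1)*(z + 3)*(z + 4)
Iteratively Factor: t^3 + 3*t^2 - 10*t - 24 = (t + 4)*(t^2 - t - 6) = (t - 3)*(t + 4)*(t + 2)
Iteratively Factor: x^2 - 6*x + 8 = (x - 2)*(x - 4)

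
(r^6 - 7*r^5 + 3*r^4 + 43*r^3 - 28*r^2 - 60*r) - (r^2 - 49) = r^6 - 7*r^5 + 3*r^4 + 43*r^3 - 29*r^2 - 60*r + 49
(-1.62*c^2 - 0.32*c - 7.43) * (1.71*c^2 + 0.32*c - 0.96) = -2.7702*c^4 - 1.0656*c^3 - 11.2525*c^2 - 2.0704*c + 7.1328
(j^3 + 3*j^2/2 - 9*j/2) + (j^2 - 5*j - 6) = j^3 + 5*j^2/2 - 19*j/2 - 6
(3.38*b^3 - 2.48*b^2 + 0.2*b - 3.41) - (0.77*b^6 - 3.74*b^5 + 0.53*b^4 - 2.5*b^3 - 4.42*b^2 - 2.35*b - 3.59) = -0.77*b^6 + 3.74*b^5 - 0.53*b^4 + 5.88*b^3 + 1.94*b^2 + 2.55*b + 0.18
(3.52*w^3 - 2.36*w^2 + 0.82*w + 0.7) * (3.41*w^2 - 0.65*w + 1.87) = 12.0032*w^5 - 10.3356*w^4 + 10.9126*w^3 - 2.5592*w^2 + 1.0784*w + 1.309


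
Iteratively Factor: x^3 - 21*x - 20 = (x + 1)*(x^2 - x - 20) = (x + 1)*(x + 4)*(x - 5)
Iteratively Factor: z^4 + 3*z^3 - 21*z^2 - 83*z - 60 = (z + 1)*(z^3 + 2*z^2 - 23*z - 60) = (z + 1)*(z + 3)*(z^2 - z - 20) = (z + 1)*(z + 3)*(z + 4)*(z - 5)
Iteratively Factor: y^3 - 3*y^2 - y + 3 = (y - 1)*(y^2 - 2*y - 3) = (y - 1)*(y + 1)*(y - 3)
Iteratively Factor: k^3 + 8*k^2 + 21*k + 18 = (k + 2)*(k^2 + 6*k + 9) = (k + 2)*(k + 3)*(k + 3)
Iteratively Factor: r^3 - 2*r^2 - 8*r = (r + 2)*(r^2 - 4*r) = r*(r + 2)*(r - 4)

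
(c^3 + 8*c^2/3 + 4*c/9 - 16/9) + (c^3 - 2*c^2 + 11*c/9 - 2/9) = 2*c^3 + 2*c^2/3 + 5*c/3 - 2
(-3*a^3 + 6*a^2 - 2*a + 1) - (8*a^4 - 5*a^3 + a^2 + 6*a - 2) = -8*a^4 + 2*a^3 + 5*a^2 - 8*a + 3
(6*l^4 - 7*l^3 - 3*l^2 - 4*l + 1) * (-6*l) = -36*l^5 + 42*l^4 + 18*l^3 + 24*l^2 - 6*l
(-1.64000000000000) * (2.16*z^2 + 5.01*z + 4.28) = -3.5424*z^2 - 8.2164*z - 7.0192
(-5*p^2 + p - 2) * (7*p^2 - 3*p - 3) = -35*p^4 + 22*p^3 - 2*p^2 + 3*p + 6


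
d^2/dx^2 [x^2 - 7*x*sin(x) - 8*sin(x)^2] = 7*x*sin(x) + 32*sin(x)^2 - 14*cos(x) - 14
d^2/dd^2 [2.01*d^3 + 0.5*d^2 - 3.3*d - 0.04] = 12.06*d + 1.0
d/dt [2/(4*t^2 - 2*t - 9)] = 4*(1 - 4*t)/(-4*t^2 + 2*t + 9)^2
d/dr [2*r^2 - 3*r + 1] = 4*r - 3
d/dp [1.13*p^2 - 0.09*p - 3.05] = 2.26*p - 0.09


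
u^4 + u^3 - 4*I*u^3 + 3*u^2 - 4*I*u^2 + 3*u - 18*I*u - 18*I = (u + 1)*(u - 3*I)^2*(u + 2*I)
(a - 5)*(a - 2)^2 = a^3 - 9*a^2 + 24*a - 20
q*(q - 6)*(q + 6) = q^3 - 36*q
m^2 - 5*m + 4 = (m - 4)*(m - 1)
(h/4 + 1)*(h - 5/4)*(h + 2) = h^3/4 + 19*h^2/16 + h/8 - 5/2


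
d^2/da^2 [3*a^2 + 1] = 6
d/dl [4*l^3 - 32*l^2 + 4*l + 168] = 12*l^2 - 64*l + 4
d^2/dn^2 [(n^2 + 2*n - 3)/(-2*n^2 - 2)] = 2*(-n^3 + 6*n^2 + 3*n - 2)/(n^6 + 3*n^4 + 3*n^2 + 1)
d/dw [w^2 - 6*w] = 2*w - 6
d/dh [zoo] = 0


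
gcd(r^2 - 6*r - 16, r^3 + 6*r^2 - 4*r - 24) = r + 2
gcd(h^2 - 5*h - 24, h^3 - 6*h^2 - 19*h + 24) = h^2 - 5*h - 24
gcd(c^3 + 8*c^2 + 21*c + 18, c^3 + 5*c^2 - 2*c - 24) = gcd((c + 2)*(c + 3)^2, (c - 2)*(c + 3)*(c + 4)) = c + 3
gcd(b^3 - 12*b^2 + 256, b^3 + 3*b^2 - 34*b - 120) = b + 4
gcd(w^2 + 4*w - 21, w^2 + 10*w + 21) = w + 7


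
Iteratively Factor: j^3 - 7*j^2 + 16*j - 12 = (j - 2)*(j^2 - 5*j + 6) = (j - 3)*(j - 2)*(j - 2)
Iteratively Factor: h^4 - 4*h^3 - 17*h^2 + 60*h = (h - 5)*(h^3 + h^2 - 12*h) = (h - 5)*(h + 4)*(h^2 - 3*h) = h*(h - 5)*(h + 4)*(h - 3)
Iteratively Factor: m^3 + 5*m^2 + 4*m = (m + 4)*(m^2 + m) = m*(m + 4)*(m + 1)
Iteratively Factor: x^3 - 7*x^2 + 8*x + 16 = (x + 1)*(x^2 - 8*x + 16) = (x - 4)*(x + 1)*(x - 4)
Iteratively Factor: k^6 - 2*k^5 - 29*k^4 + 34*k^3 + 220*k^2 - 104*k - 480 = (k - 2)*(k^5 - 29*k^3 - 24*k^2 + 172*k + 240) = (k - 2)*(k + 4)*(k^4 - 4*k^3 - 13*k^2 + 28*k + 60) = (k - 5)*(k - 2)*(k + 4)*(k^3 + k^2 - 8*k - 12) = (k - 5)*(k - 2)*(k + 2)*(k + 4)*(k^2 - k - 6) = (k - 5)*(k - 3)*(k - 2)*(k + 2)*(k + 4)*(k + 2)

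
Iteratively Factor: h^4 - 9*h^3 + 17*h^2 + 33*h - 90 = (h + 2)*(h^3 - 11*h^2 + 39*h - 45) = (h - 3)*(h + 2)*(h^2 - 8*h + 15) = (h - 3)^2*(h + 2)*(h - 5)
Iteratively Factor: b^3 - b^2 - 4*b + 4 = (b + 2)*(b^2 - 3*b + 2) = (b - 2)*(b + 2)*(b - 1)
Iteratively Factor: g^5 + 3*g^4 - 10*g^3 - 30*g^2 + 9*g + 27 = (g - 1)*(g^4 + 4*g^3 - 6*g^2 - 36*g - 27) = (g - 1)*(g + 3)*(g^3 + g^2 - 9*g - 9) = (g - 3)*(g - 1)*(g + 3)*(g^2 + 4*g + 3) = (g - 3)*(g - 1)*(g + 3)^2*(g + 1)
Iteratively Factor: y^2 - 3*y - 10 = (y + 2)*(y - 5)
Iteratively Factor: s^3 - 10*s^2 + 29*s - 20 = (s - 5)*(s^2 - 5*s + 4) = (s - 5)*(s - 1)*(s - 4)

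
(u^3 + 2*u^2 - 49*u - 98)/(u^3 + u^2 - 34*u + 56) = (u^2 - 5*u - 14)/(u^2 - 6*u + 8)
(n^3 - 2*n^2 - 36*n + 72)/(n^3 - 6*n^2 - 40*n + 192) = (n^2 - 8*n + 12)/(n^2 - 12*n + 32)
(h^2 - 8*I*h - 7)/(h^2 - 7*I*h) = (h - I)/h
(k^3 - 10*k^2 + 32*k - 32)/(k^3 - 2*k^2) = 1 - 8/k + 16/k^2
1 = 1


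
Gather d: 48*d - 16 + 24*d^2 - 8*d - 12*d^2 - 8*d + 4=12*d^2 + 32*d - 12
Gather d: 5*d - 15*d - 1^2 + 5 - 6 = -10*d - 2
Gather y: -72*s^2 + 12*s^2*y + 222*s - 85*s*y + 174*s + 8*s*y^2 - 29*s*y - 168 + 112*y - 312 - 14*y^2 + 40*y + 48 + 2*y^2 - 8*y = -72*s^2 + 396*s + y^2*(8*s - 12) + y*(12*s^2 - 114*s + 144) - 432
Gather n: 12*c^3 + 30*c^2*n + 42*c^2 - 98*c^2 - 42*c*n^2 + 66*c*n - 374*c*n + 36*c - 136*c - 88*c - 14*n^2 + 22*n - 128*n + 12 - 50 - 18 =12*c^3 - 56*c^2 - 188*c + n^2*(-42*c - 14) + n*(30*c^2 - 308*c - 106) - 56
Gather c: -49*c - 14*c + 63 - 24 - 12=27 - 63*c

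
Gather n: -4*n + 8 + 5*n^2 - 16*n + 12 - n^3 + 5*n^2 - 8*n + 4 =-n^3 + 10*n^2 - 28*n + 24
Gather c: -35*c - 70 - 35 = -35*c - 105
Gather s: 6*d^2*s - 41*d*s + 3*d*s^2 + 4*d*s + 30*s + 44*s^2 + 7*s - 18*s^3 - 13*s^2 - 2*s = -18*s^3 + s^2*(3*d + 31) + s*(6*d^2 - 37*d + 35)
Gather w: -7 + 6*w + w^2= w^2 + 6*w - 7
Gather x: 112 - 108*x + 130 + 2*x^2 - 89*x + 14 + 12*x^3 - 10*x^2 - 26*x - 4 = 12*x^3 - 8*x^2 - 223*x + 252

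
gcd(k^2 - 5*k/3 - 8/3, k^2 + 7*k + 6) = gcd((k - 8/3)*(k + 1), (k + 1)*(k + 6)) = k + 1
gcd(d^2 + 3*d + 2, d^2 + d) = d + 1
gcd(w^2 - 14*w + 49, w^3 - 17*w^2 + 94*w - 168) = w - 7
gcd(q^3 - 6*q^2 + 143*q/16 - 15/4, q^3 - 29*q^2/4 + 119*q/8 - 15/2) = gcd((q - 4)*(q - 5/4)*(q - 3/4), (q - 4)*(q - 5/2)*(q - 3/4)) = q^2 - 19*q/4 + 3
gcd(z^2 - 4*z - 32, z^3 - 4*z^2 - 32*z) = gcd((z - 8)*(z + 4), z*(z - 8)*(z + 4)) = z^2 - 4*z - 32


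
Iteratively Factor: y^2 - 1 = (y + 1)*(y - 1)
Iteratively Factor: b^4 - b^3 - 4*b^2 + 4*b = (b + 2)*(b^3 - 3*b^2 + 2*b) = (b - 2)*(b + 2)*(b^2 - b) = (b - 2)*(b - 1)*(b + 2)*(b)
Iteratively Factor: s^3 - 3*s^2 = (s)*(s^2 - 3*s) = s^2*(s - 3)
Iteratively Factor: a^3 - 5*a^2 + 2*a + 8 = (a + 1)*(a^2 - 6*a + 8) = (a - 4)*(a + 1)*(a - 2)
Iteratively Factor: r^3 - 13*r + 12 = (r + 4)*(r^2 - 4*r + 3) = (r - 1)*(r + 4)*(r - 3)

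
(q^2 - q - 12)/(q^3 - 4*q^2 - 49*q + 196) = (q + 3)/(q^2 - 49)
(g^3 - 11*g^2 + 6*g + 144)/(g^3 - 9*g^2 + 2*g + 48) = (g^2 - 3*g - 18)/(g^2 - g - 6)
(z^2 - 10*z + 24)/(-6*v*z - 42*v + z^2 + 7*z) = (-z^2 + 10*z - 24)/(6*v*z + 42*v - z^2 - 7*z)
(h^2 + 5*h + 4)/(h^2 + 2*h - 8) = (h + 1)/(h - 2)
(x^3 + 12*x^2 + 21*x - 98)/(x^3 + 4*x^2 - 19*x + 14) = (x + 7)/(x - 1)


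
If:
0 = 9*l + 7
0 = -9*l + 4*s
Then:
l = -7/9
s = -7/4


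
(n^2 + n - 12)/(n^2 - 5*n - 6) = (-n^2 - n + 12)/(-n^2 + 5*n + 6)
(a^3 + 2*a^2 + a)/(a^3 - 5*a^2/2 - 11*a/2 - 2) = 2*a*(a + 1)/(2*a^2 - 7*a - 4)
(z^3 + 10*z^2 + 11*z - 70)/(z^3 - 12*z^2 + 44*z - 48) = (z^2 + 12*z + 35)/(z^2 - 10*z + 24)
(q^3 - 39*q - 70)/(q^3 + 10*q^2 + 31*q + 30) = (q - 7)/(q + 3)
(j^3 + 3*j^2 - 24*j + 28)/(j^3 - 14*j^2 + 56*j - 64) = (j^2 + 5*j - 14)/(j^2 - 12*j + 32)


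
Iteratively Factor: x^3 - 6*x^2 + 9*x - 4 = (x - 1)*(x^2 - 5*x + 4) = (x - 4)*(x - 1)*(x - 1)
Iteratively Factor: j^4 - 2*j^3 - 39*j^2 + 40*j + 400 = (j + 4)*(j^3 - 6*j^2 - 15*j + 100) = (j - 5)*(j + 4)*(j^2 - j - 20) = (j - 5)^2*(j + 4)*(j + 4)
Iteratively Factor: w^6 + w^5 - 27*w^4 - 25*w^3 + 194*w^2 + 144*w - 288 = (w + 2)*(w^5 - w^4 - 25*w^3 + 25*w^2 + 144*w - 144) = (w + 2)*(w + 3)*(w^4 - 4*w^3 - 13*w^2 + 64*w - 48) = (w - 4)*(w + 2)*(w + 3)*(w^3 - 13*w + 12) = (w - 4)*(w + 2)*(w + 3)*(w + 4)*(w^2 - 4*w + 3) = (w - 4)*(w - 1)*(w + 2)*(w + 3)*(w + 4)*(w - 3)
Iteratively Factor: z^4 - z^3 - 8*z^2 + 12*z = (z)*(z^3 - z^2 - 8*z + 12) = z*(z + 3)*(z^2 - 4*z + 4) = z*(z - 2)*(z + 3)*(z - 2)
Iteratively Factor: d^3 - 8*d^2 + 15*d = (d)*(d^2 - 8*d + 15) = d*(d - 5)*(d - 3)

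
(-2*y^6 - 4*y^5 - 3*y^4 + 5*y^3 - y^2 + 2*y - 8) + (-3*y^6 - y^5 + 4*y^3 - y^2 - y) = -5*y^6 - 5*y^5 - 3*y^4 + 9*y^3 - 2*y^2 + y - 8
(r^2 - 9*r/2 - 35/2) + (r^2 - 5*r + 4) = 2*r^2 - 19*r/2 - 27/2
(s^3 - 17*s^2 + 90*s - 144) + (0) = s^3 - 17*s^2 + 90*s - 144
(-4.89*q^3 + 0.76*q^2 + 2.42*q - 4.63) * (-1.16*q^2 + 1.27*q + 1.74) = 5.6724*q^5 - 7.0919*q^4 - 10.3506*q^3 + 9.7666*q^2 - 1.6693*q - 8.0562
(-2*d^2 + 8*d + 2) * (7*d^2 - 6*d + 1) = -14*d^4 + 68*d^3 - 36*d^2 - 4*d + 2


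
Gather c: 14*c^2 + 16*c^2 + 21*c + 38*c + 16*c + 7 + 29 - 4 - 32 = 30*c^2 + 75*c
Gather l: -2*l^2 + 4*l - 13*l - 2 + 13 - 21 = -2*l^2 - 9*l - 10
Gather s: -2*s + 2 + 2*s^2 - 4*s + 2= 2*s^2 - 6*s + 4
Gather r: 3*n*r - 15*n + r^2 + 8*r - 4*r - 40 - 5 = -15*n + r^2 + r*(3*n + 4) - 45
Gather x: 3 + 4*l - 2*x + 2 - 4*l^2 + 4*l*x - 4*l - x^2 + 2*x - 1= -4*l^2 + 4*l*x - x^2 + 4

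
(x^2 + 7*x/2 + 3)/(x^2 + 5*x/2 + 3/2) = (x + 2)/(x + 1)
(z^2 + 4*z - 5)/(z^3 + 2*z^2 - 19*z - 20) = (z - 1)/(z^2 - 3*z - 4)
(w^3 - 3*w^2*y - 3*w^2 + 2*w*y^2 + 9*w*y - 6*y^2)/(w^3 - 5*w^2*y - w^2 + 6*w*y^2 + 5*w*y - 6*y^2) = (-w^2 + w*y + 3*w - 3*y)/(-w^2 + 3*w*y + w - 3*y)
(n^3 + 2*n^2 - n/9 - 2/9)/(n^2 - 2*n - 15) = (-9*n^3 - 18*n^2 + n + 2)/(9*(-n^2 + 2*n + 15))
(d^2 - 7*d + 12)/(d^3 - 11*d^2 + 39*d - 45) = (d - 4)/(d^2 - 8*d + 15)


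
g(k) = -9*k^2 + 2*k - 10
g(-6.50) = -403.25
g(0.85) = -14.80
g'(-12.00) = 218.00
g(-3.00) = -97.00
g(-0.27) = -11.20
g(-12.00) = -1330.00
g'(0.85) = -13.30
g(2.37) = -55.81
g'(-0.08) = 3.44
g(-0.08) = -10.22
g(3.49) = -112.64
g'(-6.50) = 119.00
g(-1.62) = -36.86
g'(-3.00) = 56.00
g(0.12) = -9.89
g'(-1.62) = 31.16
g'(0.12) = -0.16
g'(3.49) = -60.82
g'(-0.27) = 6.86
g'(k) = 2 - 18*k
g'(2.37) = -40.66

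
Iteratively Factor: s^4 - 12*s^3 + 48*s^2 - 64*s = (s - 4)*(s^3 - 8*s^2 + 16*s) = (s - 4)^2*(s^2 - 4*s) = s*(s - 4)^2*(s - 4)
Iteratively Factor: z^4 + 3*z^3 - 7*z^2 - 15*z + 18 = (z + 3)*(z^3 - 7*z + 6) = (z - 2)*(z + 3)*(z^2 + 2*z - 3) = (z - 2)*(z + 3)^2*(z - 1)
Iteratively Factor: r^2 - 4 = (r - 2)*(r + 2)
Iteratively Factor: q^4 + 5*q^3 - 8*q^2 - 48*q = (q + 4)*(q^3 + q^2 - 12*q) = q*(q + 4)*(q^2 + q - 12) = q*(q - 3)*(q + 4)*(q + 4)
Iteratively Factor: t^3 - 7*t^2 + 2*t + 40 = (t + 2)*(t^2 - 9*t + 20) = (t - 4)*(t + 2)*(t - 5)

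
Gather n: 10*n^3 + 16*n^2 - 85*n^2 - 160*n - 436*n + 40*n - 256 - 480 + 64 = 10*n^3 - 69*n^2 - 556*n - 672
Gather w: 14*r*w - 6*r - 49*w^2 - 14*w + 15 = -6*r - 49*w^2 + w*(14*r - 14) + 15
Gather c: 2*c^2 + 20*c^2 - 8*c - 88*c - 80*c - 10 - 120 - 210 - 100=22*c^2 - 176*c - 440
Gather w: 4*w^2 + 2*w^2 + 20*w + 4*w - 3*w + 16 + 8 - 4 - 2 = 6*w^2 + 21*w + 18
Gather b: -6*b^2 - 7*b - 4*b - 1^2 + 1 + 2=-6*b^2 - 11*b + 2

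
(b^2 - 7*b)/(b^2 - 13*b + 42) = b/(b - 6)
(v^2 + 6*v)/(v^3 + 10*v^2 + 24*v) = 1/(v + 4)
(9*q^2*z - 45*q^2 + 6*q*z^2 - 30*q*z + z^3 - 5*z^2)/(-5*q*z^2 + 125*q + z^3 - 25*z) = (9*q^2 + 6*q*z + z^2)/(-5*q*z - 25*q + z^2 + 5*z)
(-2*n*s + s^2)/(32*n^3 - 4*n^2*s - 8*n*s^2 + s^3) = s/(-16*n^2 - 6*n*s + s^2)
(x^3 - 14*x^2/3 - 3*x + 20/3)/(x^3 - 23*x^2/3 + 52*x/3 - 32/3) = (3*x^2 - 11*x - 20)/(3*x^2 - 20*x + 32)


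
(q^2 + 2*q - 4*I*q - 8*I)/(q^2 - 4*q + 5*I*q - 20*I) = (q^2 + q*(2 - 4*I) - 8*I)/(q^2 + q*(-4 + 5*I) - 20*I)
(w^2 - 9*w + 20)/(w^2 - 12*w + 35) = (w - 4)/(w - 7)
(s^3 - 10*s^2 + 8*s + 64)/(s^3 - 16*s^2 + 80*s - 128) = (s + 2)/(s - 4)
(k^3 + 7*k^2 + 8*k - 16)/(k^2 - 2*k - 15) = (-k^3 - 7*k^2 - 8*k + 16)/(-k^2 + 2*k + 15)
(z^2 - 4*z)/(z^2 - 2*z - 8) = z/(z + 2)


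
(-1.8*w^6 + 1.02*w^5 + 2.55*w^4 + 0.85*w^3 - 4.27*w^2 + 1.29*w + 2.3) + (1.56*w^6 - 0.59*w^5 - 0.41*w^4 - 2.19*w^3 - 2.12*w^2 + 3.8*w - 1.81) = -0.24*w^6 + 0.43*w^5 + 2.14*w^4 - 1.34*w^3 - 6.39*w^2 + 5.09*w + 0.49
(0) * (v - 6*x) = 0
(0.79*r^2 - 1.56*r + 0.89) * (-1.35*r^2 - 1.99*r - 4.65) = -1.0665*r^4 + 0.5339*r^3 - 1.7706*r^2 + 5.4829*r - 4.1385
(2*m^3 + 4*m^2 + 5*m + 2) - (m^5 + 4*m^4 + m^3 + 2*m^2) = -m^5 - 4*m^4 + m^3 + 2*m^2 + 5*m + 2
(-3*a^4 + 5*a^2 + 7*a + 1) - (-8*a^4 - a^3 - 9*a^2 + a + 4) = 5*a^4 + a^3 + 14*a^2 + 6*a - 3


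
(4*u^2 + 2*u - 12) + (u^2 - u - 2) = 5*u^2 + u - 14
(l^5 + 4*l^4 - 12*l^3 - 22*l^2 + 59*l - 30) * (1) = l^5 + 4*l^4 - 12*l^3 - 22*l^2 + 59*l - 30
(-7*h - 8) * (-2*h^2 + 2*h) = 14*h^3 + 2*h^2 - 16*h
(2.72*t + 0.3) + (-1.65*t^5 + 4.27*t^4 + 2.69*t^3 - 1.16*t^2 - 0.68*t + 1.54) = -1.65*t^5 + 4.27*t^4 + 2.69*t^3 - 1.16*t^2 + 2.04*t + 1.84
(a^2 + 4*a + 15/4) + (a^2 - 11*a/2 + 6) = 2*a^2 - 3*a/2 + 39/4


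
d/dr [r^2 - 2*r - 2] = 2*r - 2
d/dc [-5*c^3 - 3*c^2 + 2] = 3*c*(-5*c - 2)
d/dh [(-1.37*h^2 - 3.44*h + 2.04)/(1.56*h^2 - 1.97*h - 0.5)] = (8.0653*h^2 - 4.9948*h + 5.7388)/(2.4336*h^4 - 6.1464*h^3 + 2.3209*h^2 + 1.97*h + 0.25)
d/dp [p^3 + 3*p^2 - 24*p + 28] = 3*p^2 + 6*p - 24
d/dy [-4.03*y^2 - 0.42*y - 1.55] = -8.06*y - 0.42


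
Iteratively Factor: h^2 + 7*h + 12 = (h + 4)*(h + 3)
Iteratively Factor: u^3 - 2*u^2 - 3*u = (u - 3)*(u^2 + u) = u*(u - 3)*(u + 1)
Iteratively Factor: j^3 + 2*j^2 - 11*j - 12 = (j + 4)*(j^2 - 2*j - 3) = (j + 1)*(j + 4)*(j - 3)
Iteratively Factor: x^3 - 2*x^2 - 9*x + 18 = (x - 2)*(x^2 - 9) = (x - 3)*(x - 2)*(x + 3)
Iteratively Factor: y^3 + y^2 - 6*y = (y - 2)*(y^2 + 3*y) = (y - 2)*(y + 3)*(y)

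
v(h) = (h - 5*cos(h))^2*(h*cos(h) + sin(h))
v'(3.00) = -228.61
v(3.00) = -178.79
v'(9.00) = -1662.64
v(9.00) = -1431.10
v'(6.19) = 11.64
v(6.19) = 8.91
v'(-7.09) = -725.65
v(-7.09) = -626.18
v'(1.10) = -17.82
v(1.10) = 1.90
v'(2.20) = -103.38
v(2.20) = -12.86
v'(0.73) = -22.44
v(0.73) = 10.87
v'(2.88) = -248.34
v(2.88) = -150.00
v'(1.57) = 14.97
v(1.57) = 2.46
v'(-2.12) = -1.50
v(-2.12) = 0.06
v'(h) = (h - 5*cos(h))^2*(-h*sin(h) + 2*cos(h)) + (h - 5*cos(h))*(h*cos(h) + sin(h))*(10*sin(h) + 2)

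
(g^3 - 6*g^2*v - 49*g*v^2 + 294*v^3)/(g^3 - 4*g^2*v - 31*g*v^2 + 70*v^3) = (-g^2 - g*v + 42*v^2)/(-g^2 - 3*g*v + 10*v^2)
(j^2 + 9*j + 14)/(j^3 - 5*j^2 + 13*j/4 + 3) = 4*(j^2 + 9*j + 14)/(4*j^3 - 20*j^2 + 13*j + 12)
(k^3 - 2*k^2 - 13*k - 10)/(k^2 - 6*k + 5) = (k^2 + 3*k + 2)/(k - 1)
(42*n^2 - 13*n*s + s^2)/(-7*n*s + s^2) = (-6*n + s)/s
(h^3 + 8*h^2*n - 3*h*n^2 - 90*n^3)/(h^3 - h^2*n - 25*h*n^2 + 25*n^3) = (h^2 + 3*h*n - 18*n^2)/(h^2 - 6*h*n + 5*n^2)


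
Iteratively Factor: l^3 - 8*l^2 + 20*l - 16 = (l - 2)*(l^2 - 6*l + 8) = (l - 2)^2*(l - 4)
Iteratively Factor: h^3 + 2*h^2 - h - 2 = (h + 1)*(h^2 + h - 2) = (h - 1)*(h + 1)*(h + 2)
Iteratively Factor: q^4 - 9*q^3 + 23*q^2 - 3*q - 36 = (q + 1)*(q^3 - 10*q^2 + 33*q - 36) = (q - 3)*(q + 1)*(q^2 - 7*q + 12) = (q - 3)^2*(q + 1)*(q - 4)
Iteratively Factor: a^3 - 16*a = (a)*(a^2 - 16) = a*(a - 4)*(a + 4)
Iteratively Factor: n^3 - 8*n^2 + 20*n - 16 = (n - 2)*(n^2 - 6*n + 8) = (n - 4)*(n - 2)*(n - 2)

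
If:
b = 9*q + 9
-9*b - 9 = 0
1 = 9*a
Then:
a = 1/9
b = -1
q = -10/9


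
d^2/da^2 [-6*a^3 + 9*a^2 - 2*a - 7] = 18 - 36*a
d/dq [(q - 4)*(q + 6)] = 2*q + 2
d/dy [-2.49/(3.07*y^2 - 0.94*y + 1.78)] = (15.2886*y - 2.3406)/(3.07*y^2 - 0.94*y + 1.78)^2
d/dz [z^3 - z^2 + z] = 3*z^2 - 2*z + 1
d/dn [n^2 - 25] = 2*n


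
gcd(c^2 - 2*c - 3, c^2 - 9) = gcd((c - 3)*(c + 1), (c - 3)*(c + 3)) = c - 3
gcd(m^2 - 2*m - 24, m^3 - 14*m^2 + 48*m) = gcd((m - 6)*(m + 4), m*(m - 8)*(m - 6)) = m - 6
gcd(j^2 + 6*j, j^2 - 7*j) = j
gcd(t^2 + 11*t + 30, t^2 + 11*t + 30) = t^2 + 11*t + 30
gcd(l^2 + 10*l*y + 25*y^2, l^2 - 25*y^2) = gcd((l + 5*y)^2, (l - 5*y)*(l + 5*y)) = l + 5*y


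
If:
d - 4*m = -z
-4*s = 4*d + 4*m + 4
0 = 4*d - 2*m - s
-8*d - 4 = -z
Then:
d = 0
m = 1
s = -2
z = 4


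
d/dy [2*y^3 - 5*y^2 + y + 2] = 6*y^2 - 10*y + 1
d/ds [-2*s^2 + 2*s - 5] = 2 - 4*s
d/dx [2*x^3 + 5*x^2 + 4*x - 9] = 6*x^2 + 10*x + 4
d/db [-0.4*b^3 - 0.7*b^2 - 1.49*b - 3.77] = -1.2*b^2 - 1.4*b - 1.49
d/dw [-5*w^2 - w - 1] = -10*w - 1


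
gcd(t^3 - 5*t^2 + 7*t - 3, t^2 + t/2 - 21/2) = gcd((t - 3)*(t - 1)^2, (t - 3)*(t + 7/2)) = t - 3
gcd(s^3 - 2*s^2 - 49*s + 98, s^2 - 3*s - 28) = s - 7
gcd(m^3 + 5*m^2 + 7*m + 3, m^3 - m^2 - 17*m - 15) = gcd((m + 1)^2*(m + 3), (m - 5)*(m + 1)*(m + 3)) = m^2 + 4*m + 3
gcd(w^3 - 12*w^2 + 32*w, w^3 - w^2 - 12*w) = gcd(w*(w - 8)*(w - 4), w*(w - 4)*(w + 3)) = w^2 - 4*w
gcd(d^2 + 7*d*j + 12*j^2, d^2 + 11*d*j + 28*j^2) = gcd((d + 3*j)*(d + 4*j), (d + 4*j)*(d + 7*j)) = d + 4*j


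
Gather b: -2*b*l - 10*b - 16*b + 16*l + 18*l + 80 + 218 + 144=b*(-2*l - 26) + 34*l + 442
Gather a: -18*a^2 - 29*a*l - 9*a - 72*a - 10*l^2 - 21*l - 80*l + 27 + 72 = -18*a^2 + a*(-29*l - 81) - 10*l^2 - 101*l + 99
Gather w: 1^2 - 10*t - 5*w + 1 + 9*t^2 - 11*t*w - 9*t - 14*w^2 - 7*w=9*t^2 - 19*t - 14*w^2 + w*(-11*t - 12) + 2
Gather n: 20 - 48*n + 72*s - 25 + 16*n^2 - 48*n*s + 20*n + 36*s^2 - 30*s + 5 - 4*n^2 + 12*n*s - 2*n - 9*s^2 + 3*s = 12*n^2 + n*(-36*s - 30) + 27*s^2 + 45*s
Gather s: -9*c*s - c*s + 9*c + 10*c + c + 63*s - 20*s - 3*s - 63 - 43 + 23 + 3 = 20*c + s*(40 - 10*c) - 80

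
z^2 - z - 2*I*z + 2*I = (z - 1)*(z - 2*I)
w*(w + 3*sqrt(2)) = w^2 + 3*sqrt(2)*w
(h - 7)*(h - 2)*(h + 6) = h^3 - 3*h^2 - 40*h + 84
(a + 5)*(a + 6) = a^2 + 11*a + 30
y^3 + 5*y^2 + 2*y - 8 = (y - 1)*(y + 2)*(y + 4)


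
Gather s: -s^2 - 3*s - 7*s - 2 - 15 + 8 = -s^2 - 10*s - 9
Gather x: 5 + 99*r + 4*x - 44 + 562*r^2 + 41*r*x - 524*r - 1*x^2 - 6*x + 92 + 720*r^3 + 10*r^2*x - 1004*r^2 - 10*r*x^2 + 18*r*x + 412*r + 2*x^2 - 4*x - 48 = 720*r^3 - 442*r^2 - 13*r + x^2*(1 - 10*r) + x*(10*r^2 + 59*r - 6) + 5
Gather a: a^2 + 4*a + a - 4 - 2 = a^2 + 5*a - 6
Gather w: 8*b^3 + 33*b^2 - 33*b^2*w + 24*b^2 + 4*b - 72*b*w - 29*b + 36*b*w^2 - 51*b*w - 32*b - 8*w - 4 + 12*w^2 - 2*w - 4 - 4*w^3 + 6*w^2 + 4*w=8*b^3 + 57*b^2 - 57*b - 4*w^3 + w^2*(36*b + 18) + w*(-33*b^2 - 123*b - 6) - 8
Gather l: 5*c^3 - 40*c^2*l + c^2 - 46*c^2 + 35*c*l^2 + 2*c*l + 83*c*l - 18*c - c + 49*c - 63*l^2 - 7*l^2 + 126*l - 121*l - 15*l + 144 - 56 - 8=5*c^3 - 45*c^2 + 30*c + l^2*(35*c - 70) + l*(-40*c^2 + 85*c - 10) + 80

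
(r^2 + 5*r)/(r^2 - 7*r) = (r + 5)/(r - 7)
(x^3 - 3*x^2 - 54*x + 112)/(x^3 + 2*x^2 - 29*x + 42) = (x - 8)/(x - 3)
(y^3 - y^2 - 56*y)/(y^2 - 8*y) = y + 7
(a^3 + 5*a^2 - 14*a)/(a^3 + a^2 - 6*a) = (a + 7)/(a + 3)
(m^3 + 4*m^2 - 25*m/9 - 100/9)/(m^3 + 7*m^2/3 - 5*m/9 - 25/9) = (3*m^2 + 7*m - 20)/(3*m^2 + 2*m - 5)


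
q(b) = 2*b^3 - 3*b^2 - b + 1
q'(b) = 6*b^2 - 6*b - 1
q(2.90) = 21.65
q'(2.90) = 32.06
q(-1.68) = -15.27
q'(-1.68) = 26.01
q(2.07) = 3.81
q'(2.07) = 12.29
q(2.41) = 9.16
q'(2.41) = 19.39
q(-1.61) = -13.51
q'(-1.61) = 24.21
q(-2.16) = -30.99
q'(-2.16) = 39.95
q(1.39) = -0.82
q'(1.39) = 2.25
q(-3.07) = -82.07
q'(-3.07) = 73.97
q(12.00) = 3013.00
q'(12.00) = 791.00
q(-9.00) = -1691.00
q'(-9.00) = 539.00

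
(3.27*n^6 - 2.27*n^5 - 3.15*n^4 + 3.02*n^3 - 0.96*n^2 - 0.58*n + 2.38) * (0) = 0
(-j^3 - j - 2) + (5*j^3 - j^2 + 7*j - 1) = 4*j^3 - j^2 + 6*j - 3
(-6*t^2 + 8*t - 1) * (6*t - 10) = -36*t^3 + 108*t^2 - 86*t + 10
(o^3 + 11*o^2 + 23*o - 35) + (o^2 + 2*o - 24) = o^3 + 12*o^2 + 25*o - 59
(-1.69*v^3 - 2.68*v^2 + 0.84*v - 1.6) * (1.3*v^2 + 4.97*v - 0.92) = -2.197*v^5 - 11.8833*v^4 - 10.6728*v^3 + 4.5604*v^2 - 8.7248*v + 1.472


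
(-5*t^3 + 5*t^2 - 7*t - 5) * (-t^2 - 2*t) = 5*t^5 + 5*t^4 - 3*t^3 + 19*t^2 + 10*t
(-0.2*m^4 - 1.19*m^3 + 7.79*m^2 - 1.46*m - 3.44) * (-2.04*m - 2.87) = 0.408*m^5 + 3.0016*m^4 - 12.4763*m^3 - 19.3789*m^2 + 11.2078*m + 9.8728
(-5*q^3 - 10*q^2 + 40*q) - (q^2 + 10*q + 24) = -5*q^3 - 11*q^2 + 30*q - 24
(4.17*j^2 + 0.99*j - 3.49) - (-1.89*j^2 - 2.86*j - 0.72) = 6.06*j^2 + 3.85*j - 2.77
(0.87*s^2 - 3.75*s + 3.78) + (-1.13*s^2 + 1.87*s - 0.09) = -0.26*s^2 - 1.88*s + 3.69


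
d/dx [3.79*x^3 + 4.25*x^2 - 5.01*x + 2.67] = 11.37*x^2 + 8.5*x - 5.01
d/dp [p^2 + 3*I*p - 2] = 2*p + 3*I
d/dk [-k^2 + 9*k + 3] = 9 - 2*k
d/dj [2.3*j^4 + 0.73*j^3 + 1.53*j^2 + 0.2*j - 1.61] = 9.2*j^3 + 2.19*j^2 + 3.06*j + 0.2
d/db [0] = 0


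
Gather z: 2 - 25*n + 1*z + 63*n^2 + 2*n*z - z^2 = 63*n^2 - 25*n - z^2 + z*(2*n + 1) + 2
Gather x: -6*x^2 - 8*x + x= -6*x^2 - 7*x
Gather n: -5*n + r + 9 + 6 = -5*n + r + 15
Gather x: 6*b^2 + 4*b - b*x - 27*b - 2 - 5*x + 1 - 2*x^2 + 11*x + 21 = 6*b^2 - 23*b - 2*x^2 + x*(6 - b) + 20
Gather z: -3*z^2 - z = -3*z^2 - z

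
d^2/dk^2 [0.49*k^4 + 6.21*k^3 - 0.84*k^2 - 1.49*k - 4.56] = 5.88*k^2 + 37.26*k - 1.68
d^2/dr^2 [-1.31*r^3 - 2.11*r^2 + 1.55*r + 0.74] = -7.86*r - 4.22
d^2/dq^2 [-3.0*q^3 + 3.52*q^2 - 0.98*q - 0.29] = 7.04 - 18.0*q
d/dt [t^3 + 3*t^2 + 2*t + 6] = 3*t^2 + 6*t + 2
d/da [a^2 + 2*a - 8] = 2*a + 2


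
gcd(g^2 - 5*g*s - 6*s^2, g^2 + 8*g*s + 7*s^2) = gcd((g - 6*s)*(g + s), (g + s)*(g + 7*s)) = g + s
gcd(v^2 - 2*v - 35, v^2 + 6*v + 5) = v + 5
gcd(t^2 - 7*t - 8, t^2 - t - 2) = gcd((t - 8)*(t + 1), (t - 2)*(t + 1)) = t + 1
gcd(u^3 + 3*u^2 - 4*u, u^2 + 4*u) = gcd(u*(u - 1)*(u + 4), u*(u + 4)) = u^2 + 4*u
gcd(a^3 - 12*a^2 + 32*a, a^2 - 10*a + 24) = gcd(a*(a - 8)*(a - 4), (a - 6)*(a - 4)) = a - 4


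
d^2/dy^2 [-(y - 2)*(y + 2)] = -2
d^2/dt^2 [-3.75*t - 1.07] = 0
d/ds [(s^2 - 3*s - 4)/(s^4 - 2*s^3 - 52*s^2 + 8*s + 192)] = (-2*s^5 + 11*s^4 + 4*s^3 - 172*s^2 - 32*s - 544)/(s^8 - 4*s^7 - 100*s^6 + 224*s^5 + 3056*s^4 - 1600*s^3 - 19904*s^2 + 3072*s + 36864)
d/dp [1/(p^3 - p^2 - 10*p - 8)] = (-3*p^2 + 2*p + 10)/(-p^3 + p^2 + 10*p + 8)^2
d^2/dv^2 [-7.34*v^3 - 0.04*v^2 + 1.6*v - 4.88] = -44.04*v - 0.08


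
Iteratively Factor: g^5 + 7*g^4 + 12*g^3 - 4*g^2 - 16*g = (g)*(g^4 + 7*g^3 + 12*g^2 - 4*g - 16) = g*(g + 2)*(g^3 + 5*g^2 + 2*g - 8) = g*(g - 1)*(g + 2)*(g^2 + 6*g + 8) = g*(g - 1)*(g + 2)*(g + 4)*(g + 2)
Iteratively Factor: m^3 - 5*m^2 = (m - 5)*(m^2) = m*(m - 5)*(m)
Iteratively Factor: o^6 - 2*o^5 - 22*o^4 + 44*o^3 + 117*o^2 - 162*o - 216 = (o - 3)*(o^5 + o^4 - 19*o^3 - 13*o^2 + 78*o + 72) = (o - 3)*(o + 4)*(o^4 - 3*o^3 - 7*o^2 + 15*o + 18) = (o - 3)^2*(o + 4)*(o^3 - 7*o - 6) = (o - 3)^3*(o + 4)*(o^2 + 3*o + 2) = (o - 3)^3*(o + 2)*(o + 4)*(o + 1)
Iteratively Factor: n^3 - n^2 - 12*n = (n + 3)*(n^2 - 4*n) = (n - 4)*(n + 3)*(n)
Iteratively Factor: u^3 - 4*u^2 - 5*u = (u)*(u^2 - 4*u - 5) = u*(u - 5)*(u + 1)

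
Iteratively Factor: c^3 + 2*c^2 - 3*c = (c)*(c^2 + 2*c - 3) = c*(c - 1)*(c + 3)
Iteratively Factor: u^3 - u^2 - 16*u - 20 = (u + 2)*(u^2 - 3*u - 10) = (u - 5)*(u + 2)*(u + 2)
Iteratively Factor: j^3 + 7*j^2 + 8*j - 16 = (j - 1)*(j^2 + 8*j + 16) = (j - 1)*(j + 4)*(j + 4)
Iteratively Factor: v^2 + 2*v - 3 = (v - 1)*(v + 3)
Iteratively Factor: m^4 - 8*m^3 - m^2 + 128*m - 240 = (m - 5)*(m^3 - 3*m^2 - 16*m + 48) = (m - 5)*(m + 4)*(m^2 - 7*m + 12) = (m - 5)*(m - 3)*(m + 4)*(m - 4)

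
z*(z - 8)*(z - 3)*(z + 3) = z^4 - 8*z^3 - 9*z^2 + 72*z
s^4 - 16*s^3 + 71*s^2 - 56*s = s*(s - 8)*(s - 7)*(s - 1)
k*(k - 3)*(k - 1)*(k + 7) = k^4 + 3*k^3 - 25*k^2 + 21*k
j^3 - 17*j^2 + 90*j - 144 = (j - 8)*(j - 6)*(j - 3)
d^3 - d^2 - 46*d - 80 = (d - 8)*(d + 2)*(d + 5)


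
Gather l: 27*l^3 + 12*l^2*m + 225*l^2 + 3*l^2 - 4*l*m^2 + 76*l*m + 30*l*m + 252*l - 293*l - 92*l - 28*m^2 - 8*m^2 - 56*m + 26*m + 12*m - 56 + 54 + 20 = 27*l^3 + l^2*(12*m + 228) + l*(-4*m^2 + 106*m - 133) - 36*m^2 - 18*m + 18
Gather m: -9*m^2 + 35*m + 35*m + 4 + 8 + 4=-9*m^2 + 70*m + 16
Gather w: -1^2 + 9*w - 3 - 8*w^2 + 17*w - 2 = -8*w^2 + 26*w - 6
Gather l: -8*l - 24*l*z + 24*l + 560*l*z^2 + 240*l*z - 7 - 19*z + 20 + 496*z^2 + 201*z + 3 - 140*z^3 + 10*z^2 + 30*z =l*(560*z^2 + 216*z + 16) - 140*z^3 + 506*z^2 + 212*z + 16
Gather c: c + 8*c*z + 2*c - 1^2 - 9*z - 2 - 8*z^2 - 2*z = c*(8*z + 3) - 8*z^2 - 11*z - 3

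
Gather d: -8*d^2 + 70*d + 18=-8*d^2 + 70*d + 18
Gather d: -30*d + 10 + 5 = 15 - 30*d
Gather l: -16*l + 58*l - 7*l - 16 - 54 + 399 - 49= 35*l + 280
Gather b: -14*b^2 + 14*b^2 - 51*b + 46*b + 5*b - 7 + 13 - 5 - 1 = 0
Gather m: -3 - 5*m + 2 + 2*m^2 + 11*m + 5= 2*m^2 + 6*m + 4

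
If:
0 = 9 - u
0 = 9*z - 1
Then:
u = 9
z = 1/9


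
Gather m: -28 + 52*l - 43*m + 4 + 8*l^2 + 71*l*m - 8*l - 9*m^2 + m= 8*l^2 + 44*l - 9*m^2 + m*(71*l - 42) - 24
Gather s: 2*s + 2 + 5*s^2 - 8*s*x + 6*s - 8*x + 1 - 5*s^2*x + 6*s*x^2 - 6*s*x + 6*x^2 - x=s^2*(5 - 5*x) + s*(6*x^2 - 14*x + 8) + 6*x^2 - 9*x + 3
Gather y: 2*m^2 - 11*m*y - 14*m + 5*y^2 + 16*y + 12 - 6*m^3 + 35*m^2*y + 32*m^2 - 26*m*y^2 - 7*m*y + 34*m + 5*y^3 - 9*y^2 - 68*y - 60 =-6*m^3 + 34*m^2 + 20*m + 5*y^3 + y^2*(-26*m - 4) + y*(35*m^2 - 18*m - 52) - 48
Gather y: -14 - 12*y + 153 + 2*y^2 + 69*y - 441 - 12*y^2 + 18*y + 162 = -10*y^2 + 75*y - 140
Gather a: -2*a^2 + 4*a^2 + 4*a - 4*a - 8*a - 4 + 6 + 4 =2*a^2 - 8*a + 6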